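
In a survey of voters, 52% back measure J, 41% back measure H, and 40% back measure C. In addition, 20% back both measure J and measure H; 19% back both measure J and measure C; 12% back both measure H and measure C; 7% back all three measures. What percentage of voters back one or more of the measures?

89%

P(≥1) = 52 + 41 + 40 − 20 − 19 − 12 + 7 = 89%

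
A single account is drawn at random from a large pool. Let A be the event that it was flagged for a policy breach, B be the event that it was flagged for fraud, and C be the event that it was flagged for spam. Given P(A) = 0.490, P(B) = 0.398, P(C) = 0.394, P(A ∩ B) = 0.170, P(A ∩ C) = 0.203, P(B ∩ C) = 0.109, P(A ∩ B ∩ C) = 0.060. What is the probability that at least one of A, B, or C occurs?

P(A ∪ B ∪ C) = 0.490 + 0.398 + 0.394 − 0.170 − 0.203 − 0.109 + 0.060 = 0.860

0.860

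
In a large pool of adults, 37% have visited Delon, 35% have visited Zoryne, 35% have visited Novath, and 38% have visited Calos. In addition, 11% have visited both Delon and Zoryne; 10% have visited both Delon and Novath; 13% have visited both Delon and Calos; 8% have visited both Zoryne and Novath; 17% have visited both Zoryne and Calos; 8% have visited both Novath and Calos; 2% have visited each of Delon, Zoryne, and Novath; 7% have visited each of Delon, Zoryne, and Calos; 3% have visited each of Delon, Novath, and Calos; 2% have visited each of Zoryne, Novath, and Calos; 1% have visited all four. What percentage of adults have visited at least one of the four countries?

Using inclusion–exclusion:
P(at least one) = 37 + 35 + 35 + 38 − 11 − 10 − 13 − 8 − 17 − 8 + 2 + 7 + 3 + 2 − 1 = 91%

91%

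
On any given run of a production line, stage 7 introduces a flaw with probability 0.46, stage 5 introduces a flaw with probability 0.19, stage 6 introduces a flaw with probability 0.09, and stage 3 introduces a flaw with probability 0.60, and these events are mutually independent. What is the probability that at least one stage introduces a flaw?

0.8407864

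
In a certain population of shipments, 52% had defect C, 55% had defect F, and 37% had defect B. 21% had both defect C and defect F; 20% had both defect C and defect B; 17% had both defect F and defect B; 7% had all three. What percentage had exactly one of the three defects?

Using the inclusion–exclusion count for exactly one event:
P(exactly one) = 52 + 55 + 37 − 2·21 − 2·20 − 2·17 + 3·7 = 49%

49%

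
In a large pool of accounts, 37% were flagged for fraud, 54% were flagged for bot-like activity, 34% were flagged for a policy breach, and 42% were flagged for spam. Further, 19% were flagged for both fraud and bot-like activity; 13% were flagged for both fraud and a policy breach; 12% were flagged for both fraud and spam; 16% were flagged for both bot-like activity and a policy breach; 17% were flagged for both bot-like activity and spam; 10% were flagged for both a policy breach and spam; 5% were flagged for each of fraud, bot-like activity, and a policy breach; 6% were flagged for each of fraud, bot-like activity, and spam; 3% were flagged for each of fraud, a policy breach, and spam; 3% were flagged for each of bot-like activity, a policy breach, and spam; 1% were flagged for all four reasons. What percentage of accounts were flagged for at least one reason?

96%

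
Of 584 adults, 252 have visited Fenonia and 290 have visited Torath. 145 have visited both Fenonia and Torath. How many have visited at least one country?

Apply inclusion-exclusion:
N(≥1) = 252 + 290 − 145 = 397

397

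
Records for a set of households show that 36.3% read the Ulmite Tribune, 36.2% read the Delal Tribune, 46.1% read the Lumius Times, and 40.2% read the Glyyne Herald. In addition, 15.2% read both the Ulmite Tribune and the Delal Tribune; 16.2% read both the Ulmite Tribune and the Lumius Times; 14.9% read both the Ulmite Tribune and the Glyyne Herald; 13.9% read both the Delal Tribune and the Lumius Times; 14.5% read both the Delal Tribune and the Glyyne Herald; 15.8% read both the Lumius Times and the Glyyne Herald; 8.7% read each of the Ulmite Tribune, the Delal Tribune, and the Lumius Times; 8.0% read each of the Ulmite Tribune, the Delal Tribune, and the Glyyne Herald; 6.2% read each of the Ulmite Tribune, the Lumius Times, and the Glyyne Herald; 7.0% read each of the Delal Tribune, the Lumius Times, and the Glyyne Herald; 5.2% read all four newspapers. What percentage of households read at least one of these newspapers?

Using inclusion–exclusion:
P(≥1) = 36.3 + 36.2 + 46.1 + 40.2 − 15.2 − 16.2 − 14.9 − 13.9 − 14.5 − 15.8 + 8.7 + 8.0 + 6.2 + 7.0 − 5.2 = 93.0%

93.0%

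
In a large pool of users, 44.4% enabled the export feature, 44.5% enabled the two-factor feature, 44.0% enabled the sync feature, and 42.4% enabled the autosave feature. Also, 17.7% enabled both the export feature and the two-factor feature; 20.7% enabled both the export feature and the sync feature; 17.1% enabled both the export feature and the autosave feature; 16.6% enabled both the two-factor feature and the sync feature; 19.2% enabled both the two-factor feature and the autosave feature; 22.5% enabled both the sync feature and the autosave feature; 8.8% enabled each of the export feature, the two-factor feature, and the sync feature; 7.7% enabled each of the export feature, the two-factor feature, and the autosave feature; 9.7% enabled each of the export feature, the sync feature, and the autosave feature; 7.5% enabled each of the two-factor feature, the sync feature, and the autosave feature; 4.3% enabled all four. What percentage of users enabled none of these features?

P(at least one) = 44.4 + 44.5 + 44.0 + 42.4 − 17.7 − 20.7 − 17.1 − 16.6 − 19.2 − 22.5 + 8.8 + 7.7 + 9.7 + 7.5 − 4.3 = 90.9%
P(none) = 100% − 90.9% = 9.1%

9.1%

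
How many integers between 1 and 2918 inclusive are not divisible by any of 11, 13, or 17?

265 + 224 + 171 − 20 − 15 − 13 + 1 = 613
2918 − 613 = 2305

2305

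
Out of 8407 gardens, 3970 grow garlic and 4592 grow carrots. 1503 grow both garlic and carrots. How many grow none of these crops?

Apply inclusion-exclusion:
|union| = 3970 + 4592 − 1503 = 7059
None: 8407 − 7059 = 1348

1348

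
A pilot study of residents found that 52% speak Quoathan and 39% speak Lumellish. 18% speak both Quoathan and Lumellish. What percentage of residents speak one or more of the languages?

73%

Using inclusion–exclusion:
P(union) = 52 + 39 − 18 = 73%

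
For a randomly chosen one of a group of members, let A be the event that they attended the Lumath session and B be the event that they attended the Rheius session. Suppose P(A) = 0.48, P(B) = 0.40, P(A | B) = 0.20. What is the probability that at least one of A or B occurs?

0.80

P(A ∩ B) = P(B)·P(A|B) = 0.40 × 0.20 = 0.08
P(A ∪ B) = 0.48 + 0.40 − 0.08 = 0.80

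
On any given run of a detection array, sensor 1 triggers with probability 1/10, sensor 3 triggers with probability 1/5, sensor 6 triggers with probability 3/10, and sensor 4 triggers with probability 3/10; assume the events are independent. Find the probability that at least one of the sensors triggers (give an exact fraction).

809/1250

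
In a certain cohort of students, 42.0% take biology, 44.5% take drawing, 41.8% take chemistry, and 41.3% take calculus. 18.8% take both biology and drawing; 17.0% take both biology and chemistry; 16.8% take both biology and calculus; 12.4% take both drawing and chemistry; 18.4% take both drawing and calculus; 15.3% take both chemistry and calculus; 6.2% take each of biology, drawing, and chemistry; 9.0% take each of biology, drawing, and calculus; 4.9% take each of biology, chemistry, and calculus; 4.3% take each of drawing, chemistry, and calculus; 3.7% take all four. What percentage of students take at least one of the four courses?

91.6%

P(≥1) = 42.0 + 44.5 + 41.8 + 41.3 − 18.8 − 17.0 − 16.8 − 12.4 − 18.4 − 15.3 + 6.2 + 9.0 + 4.9 + 4.3 − 3.7 = 91.6%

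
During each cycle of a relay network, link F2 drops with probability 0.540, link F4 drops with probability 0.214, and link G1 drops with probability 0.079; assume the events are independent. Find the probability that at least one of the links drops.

0.66700324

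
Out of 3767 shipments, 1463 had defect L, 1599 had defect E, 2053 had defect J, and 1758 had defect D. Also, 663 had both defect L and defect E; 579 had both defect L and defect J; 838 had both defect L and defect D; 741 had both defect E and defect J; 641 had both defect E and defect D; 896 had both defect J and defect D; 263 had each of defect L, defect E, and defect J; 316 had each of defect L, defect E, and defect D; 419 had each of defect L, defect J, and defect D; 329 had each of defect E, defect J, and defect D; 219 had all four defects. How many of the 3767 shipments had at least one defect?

3623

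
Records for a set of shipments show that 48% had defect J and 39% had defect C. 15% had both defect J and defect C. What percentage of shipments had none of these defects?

28%

Inclusion–exclusion gives
P(≥1) = 48 + 39 − 15 = 72%
P(none) = 100% − 72% = 28%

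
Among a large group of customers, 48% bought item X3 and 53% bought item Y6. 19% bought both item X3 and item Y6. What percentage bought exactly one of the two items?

P(exactly one) = 48 + 53 − 2·19 = 63%

63%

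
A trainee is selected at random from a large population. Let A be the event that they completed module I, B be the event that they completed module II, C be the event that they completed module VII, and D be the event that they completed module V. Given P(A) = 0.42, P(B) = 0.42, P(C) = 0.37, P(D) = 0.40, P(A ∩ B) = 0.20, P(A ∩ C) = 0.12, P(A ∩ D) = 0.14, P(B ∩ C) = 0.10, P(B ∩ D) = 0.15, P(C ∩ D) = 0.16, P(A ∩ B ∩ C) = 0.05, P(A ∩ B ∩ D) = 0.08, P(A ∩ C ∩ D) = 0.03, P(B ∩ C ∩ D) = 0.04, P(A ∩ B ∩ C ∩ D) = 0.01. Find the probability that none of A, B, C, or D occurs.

0.07

P(A ∪ B ∪ C ∪ D) = 0.42 + 0.42 + 0.37 + 0.40 − 0.20 − 0.12 − 0.14 − 0.10 − 0.15 − 0.16 + 0.05 + 0.08 + 0.03 + 0.04 − 0.01 = 0.93
P(none) = 1 − 0.93 = 0.07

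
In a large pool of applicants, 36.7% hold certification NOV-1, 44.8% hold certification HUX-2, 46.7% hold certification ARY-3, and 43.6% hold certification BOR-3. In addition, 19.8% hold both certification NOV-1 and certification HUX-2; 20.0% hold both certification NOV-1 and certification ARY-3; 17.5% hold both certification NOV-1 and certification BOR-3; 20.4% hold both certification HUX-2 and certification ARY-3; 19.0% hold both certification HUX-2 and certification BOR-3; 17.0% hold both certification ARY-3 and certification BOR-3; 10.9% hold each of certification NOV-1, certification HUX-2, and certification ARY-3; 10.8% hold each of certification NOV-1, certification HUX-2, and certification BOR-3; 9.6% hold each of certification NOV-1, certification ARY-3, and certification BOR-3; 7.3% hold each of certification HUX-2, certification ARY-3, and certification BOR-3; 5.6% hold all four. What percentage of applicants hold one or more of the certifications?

91.1%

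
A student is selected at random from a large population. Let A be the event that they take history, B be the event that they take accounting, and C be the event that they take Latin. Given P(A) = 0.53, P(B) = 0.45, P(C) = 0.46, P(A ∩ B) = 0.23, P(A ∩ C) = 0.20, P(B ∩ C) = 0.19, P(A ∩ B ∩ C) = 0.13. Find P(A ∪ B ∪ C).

P(A ∪ B ∪ C) = 0.53 + 0.45 + 0.46 − 0.23 − 0.20 − 0.19 + 0.13 = 0.95

0.95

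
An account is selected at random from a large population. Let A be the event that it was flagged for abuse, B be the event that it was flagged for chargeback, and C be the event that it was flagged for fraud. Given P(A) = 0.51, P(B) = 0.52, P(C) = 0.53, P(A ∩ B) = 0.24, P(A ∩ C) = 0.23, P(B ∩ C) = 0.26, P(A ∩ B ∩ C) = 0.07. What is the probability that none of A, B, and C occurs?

P(A ∪ B ∪ C) = 0.51 + 0.52 + 0.53 − 0.24 − 0.23 − 0.26 + 0.07 = 0.90
P(none) = 1 − 0.90 = 0.10

0.10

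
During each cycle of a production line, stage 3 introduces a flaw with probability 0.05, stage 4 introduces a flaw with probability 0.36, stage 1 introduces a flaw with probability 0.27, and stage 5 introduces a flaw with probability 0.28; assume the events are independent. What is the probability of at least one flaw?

Since the events are independent, P(none) is the product of the individual non-occurrence probabilities.
P(none) = (1 − 0.05) × (1 − 0.36) × (1 − 0.27) × (1 − 0.28) = 0.95 × 0.64 × 0.73 × 0.72 = 0.3195648
P(at least one) = 1 − 0.3195648 = 0.6804352

0.6804352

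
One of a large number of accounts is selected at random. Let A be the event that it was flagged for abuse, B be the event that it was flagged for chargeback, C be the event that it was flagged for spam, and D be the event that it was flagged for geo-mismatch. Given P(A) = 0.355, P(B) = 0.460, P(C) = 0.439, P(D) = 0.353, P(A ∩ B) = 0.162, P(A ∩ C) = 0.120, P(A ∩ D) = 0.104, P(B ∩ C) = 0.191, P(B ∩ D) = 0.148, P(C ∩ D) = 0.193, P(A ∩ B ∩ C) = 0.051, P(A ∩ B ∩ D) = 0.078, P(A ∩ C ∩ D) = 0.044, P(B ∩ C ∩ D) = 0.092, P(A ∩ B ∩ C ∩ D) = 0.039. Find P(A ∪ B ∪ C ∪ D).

Using inclusion–exclusion:
P(A ∪ B ∪ C ∪ D) = 0.355 + 0.460 + 0.439 + 0.353 − 0.162 − 0.120 − 0.104 − 0.191 − 0.148 − 0.193 + 0.051 + 0.078 + 0.044 + 0.092 − 0.039 = 0.915

0.915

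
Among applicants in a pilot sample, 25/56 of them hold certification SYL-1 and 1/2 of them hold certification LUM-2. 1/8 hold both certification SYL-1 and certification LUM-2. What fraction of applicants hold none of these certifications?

5/28

P(union) = 25/56 + 1/2 − 1/8 = 23/28
P(none) = 1 − 23/28 = 5/28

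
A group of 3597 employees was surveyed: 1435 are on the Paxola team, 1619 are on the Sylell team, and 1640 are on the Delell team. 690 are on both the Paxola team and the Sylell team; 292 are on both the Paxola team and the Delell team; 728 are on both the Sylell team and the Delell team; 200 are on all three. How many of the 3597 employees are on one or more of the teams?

3184

Apply inclusion-exclusion:
N(≥1) = 1435 + 1619 + 1640 − 690 − 292 − 728 + 200 = 3184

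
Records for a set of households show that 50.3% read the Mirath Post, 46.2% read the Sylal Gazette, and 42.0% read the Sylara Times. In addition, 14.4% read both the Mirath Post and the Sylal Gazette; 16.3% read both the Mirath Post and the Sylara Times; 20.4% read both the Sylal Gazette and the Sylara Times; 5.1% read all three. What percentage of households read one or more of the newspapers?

92.5%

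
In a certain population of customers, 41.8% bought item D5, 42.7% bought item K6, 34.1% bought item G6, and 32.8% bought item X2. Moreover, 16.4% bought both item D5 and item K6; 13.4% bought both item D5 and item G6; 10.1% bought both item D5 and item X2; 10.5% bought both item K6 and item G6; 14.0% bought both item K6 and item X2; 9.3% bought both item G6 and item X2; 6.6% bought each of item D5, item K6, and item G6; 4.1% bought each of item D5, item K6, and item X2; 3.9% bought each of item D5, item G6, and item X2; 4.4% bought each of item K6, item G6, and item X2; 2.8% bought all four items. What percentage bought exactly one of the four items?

49.8%

By inclusion–exclusion (exactly-one form):
P(exactly one) = 41.8 + 42.7 + 34.1 + 32.8 − 2·16.4 − 2·13.4 − 2·10.1 − 2·10.5 − 2·14.0 − 2·9.3 + 3·6.6 + 3·4.1 + 3·3.9 + 3·4.4 − 4·2.8 = 49.8%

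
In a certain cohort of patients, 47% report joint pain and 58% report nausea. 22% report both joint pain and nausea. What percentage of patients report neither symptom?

Using inclusion–exclusion:
P(≥1) = 47 + 58 − 22 = 83%
P(none) = 100% − 83% = 17%

17%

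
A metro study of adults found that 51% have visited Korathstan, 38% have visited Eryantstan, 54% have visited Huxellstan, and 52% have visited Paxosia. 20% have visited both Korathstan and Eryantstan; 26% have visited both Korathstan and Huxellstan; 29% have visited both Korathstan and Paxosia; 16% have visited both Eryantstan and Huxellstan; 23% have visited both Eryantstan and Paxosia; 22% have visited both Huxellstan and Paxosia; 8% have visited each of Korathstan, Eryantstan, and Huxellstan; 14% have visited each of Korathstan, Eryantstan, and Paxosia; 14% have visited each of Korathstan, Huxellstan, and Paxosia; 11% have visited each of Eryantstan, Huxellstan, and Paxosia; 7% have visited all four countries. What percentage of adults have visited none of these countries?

1%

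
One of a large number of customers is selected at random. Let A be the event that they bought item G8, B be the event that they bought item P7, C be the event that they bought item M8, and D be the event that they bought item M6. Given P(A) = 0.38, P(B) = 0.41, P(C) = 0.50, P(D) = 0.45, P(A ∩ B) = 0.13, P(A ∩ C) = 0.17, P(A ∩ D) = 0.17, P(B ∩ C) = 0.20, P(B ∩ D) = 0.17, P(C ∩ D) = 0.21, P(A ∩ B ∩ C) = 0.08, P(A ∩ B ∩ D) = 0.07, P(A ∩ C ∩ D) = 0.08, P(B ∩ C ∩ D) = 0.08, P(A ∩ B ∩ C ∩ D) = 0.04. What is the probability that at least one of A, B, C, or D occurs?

0.96

By inclusion–exclusion:
P(A ∪ B ∪ C ∪ D) = 0.38 + 0.41 + 0.50 + 0.45 − 0.13 − 0.17 − 0.17 − 0.20 − 0.17 − 0.21 + 0.08 + 0.07 + 0.08 + 0.08 − 0.04 = 0.96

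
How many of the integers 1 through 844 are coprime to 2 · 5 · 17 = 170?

⌊844/2⌋ + ⌊844/5⌋ + ⌊844/17⌋ − ⌊844/10⌋ − ⌊844/34⌋ − ⌊844/85⌋ + ⌊844/170⌋ = 422 + 168 + 49 − 84 − 24 − 9 + 4 = 526
844 − 526 = 318

318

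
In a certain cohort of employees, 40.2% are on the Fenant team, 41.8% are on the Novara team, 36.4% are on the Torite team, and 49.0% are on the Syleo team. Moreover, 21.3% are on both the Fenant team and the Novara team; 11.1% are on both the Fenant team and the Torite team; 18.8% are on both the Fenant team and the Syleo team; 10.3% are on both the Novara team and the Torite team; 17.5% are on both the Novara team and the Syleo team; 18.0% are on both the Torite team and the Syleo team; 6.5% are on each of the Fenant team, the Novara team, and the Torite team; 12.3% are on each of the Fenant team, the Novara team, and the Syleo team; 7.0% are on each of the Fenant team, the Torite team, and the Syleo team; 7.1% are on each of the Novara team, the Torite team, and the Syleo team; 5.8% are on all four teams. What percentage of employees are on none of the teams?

2.5%

By inclusion–exclusion:
P(≥1) = 40.2 + 41.8 + 36.4 + 49.0 − 21.3 − 11.1 − 18.8 − 10.3 − 17.5 − 18.0 + 6.5 + 12.3 + 7.0 + 7.1 − 5.8 = 97.5%
P(none) = 100% − 97.5% = 2.5%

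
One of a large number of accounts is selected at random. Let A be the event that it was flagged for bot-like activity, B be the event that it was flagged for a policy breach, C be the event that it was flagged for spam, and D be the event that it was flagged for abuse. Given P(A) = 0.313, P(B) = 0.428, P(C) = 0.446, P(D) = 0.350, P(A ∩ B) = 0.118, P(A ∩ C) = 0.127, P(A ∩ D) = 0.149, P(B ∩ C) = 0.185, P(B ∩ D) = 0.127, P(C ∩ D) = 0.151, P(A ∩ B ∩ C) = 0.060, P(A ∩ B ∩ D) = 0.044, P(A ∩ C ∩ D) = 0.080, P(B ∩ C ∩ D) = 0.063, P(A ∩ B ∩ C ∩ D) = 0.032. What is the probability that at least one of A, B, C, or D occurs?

0.895

Inclusion–exclusion gives
P(A ∪ B ∪ C ∪ D) = 0.313 + 0.428 + 0.446 + 0.350 − 0.118 − 0.127 − 0.149 − 0.185 − 0.127 − 0.151 + 0.060 + 0.044 + 0.080 + 0.063 − 0.032 = 0.895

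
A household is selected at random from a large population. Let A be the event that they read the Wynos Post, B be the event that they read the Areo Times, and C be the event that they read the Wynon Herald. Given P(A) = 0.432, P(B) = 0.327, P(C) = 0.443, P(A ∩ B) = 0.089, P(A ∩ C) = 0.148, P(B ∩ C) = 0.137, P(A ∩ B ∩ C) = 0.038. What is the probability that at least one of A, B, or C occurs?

0.866

P(A ∪ B ∪ C) = 0.432 + 0.327 + 0.443 − 0.089 − 0.148 − 0.137 + 0.038 = 0.866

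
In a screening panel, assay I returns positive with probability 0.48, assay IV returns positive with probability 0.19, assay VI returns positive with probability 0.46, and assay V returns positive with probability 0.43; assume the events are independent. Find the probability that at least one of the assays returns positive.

0.87035464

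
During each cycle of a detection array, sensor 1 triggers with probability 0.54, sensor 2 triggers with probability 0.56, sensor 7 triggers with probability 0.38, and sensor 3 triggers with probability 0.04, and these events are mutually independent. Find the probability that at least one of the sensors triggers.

0.87953152

Since the events are independent, P(none) is the product of the individual non-occurrence probabilities.
P(none) = (1 − 0.54) × (1 − 0.56) × (1 − 0.38) × (1 − 0.04) = 0.46 × 0.44 × 0.62 × 0.96 = 0.12046848
P(at least one) = 1 − 0.12046848 = 0.87953152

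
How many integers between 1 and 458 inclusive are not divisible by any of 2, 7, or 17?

⌊458/2⌋ + ⌊458/7⌋ + ⌊458/17⌋ − ⌊458/14⌋ − ⌊458/34⌋ − ⌊458/119⌋ + ⌊458/238⌋ = 229 + 65 + 26 − 32 − 13 − 3 + 1 = 273
458 − 273 = 185

185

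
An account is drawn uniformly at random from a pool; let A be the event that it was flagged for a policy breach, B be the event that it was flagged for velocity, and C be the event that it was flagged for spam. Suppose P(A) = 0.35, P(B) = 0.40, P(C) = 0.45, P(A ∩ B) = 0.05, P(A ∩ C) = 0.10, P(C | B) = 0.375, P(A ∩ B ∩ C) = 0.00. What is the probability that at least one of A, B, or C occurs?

P(B ∩ C) = P(B)·P(C|B) = 0.40 × 0.375 = 0.15
Apply inclusion-exclusion:
P(A ∪ B ∪ C) = 0.35 + 0.40 + 0.45 − 0.05 − 0.10 − 0.15 + 0.00 = 0.90

0.90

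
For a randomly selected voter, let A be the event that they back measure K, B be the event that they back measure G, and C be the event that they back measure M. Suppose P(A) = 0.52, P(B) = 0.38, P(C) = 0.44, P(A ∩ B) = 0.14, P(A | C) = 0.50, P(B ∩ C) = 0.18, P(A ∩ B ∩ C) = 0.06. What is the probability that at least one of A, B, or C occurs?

0.86

P(A ∩ C) = P(C)·P(A|C) = 0.44 × 0.50 = 0.22
P(A ∪ B ∪ C) = 0.52 + 0.38 + 0.44 − 0.14 − 0.22 − 0.18 + 0.06 = 0.86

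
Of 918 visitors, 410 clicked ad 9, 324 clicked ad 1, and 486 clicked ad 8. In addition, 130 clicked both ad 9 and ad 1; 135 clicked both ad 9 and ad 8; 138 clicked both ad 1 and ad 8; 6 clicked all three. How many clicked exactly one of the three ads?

Using the inclusion–exclusion count for exactly one event:
N(exactly one) = 410 + 324 + 486 − 2·130 − 2·135 − 2·138 + 3·6 = 432

432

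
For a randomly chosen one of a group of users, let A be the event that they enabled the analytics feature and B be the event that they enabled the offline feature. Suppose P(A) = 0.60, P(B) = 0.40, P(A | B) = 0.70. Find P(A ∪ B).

P(A ∩ B) = P(B)·P(A|B) = 0.40 × 0.70 = 0.28
P(A ∪ B) = 0.60 + 0.40 − 0.28 = 0.72

0.72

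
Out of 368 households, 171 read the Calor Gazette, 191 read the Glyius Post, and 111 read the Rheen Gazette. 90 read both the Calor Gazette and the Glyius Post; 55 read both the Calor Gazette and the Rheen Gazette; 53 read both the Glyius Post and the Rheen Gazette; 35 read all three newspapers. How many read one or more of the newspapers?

Inclusion–exclusion gives
N(≥1) = 171 + 191 + 111 − 90 − 55 − 53 + 35 = 310

310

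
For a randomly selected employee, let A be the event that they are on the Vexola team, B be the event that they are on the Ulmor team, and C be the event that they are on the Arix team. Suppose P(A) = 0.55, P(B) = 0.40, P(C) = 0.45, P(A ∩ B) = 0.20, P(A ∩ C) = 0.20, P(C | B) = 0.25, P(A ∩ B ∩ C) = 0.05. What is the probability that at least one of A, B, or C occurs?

P(B ∩ C) = P(B)·P(C|B) = 0.40 × 0.25 = 0.10
P(A ∪ B ∪ C) = 0.55 + 0.40 + 0.45 − 0.20 − 0.20 − 0.10 + 0.05 = 0.95

0.95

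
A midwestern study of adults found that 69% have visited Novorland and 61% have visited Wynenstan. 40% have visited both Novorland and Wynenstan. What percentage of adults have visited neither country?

Inclusion–exclusion gives
P(at least one) = 69 + 61 − 40 = 90%
P(none) = 100% − 90% = 10%

10%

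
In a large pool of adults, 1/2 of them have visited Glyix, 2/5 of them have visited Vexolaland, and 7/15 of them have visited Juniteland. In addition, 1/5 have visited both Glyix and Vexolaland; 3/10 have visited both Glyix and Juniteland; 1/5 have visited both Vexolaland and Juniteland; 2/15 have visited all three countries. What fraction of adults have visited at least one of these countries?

P(at least one) = 1/2 + 2/5 + 7/15 − 1/5 − 3/10 − 1/5 + 2/15 = 4/5

4/5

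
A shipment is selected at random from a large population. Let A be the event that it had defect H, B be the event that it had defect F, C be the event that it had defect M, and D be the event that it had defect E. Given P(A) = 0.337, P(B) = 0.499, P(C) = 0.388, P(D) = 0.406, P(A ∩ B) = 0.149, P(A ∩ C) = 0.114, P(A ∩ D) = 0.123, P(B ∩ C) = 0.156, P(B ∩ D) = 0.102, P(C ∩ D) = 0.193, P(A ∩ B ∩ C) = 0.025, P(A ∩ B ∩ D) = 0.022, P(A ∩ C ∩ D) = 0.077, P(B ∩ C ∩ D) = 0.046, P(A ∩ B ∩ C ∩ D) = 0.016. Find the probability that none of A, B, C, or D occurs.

P(A ∪ B ∪ C ∪ D) = 0.337 + 0.499 + 0.388 + 0.406 − 0.149 − 0.114 − 0.123 − 0.156 − 0.102 − 0.193 + 0.025 + 0.022 + 0.077 + 0.046 − 0.016 = 0.947
P(none) = 1 − 0.947 = 0.053

0.053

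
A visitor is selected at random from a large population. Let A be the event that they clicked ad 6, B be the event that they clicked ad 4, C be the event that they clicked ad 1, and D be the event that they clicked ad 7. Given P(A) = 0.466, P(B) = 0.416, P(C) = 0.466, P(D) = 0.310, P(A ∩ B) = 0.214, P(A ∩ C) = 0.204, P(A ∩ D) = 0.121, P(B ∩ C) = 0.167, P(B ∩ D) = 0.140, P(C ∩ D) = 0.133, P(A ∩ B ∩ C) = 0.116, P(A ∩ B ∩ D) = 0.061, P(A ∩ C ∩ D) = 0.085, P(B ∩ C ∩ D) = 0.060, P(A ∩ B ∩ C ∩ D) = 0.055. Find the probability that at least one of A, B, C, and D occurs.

0.946

Using inclusion–exclusion:
P(A ∪ B ∪ C ∪ D) = 0.466 + 0.416 + 0.466 + 0.310 − 0.214 − 0.204 − 0.121 − 0.167 − 0.140 − 0.133 + 0.116 + 0.061 + 0.085 + 0.060 − 0.055 = 0.946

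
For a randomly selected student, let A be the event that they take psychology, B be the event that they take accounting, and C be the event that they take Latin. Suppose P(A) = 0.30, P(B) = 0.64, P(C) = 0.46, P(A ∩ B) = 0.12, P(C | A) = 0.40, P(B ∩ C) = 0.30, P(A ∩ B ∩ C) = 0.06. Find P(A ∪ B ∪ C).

0.92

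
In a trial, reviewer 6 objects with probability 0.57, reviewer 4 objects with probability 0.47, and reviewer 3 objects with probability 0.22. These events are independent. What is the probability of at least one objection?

0.822238

P(none) = (1 − 0.57) × (1 − 0.47) × (1 − 0.22) = 0.43 × 0.53 × 0.78 = 0.177762
P(at least one) = 1 − 0.177762 = 0.822238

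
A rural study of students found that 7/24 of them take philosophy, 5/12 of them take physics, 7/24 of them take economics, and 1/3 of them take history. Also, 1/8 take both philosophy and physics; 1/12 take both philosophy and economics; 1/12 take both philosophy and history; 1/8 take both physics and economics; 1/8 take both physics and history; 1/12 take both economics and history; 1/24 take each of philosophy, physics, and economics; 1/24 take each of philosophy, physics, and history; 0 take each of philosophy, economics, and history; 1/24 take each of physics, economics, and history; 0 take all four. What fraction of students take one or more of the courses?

5/6

Apply inclusion-exclusion:
P(≥1) = 7/24 + 5/12 + 7/24 + 1/3 − 1/8 − 1/12 − 1/12 − 1/8 − 1/8 − 1/12 + 1/24 + 1/24 + 0 + 1/24 − 0 = 5/6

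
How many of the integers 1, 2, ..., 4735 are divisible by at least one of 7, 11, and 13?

1328

676 + 430 + 364 − 61 − 52 − 33 + 4 = 1328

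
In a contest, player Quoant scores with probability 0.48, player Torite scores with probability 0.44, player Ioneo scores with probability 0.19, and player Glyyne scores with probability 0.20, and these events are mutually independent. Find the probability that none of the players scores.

0.1886976

P(none) = (1 − 0.48) × (1 − 0.44) × (1 − 0.19) × (1 − 0.20) = 0.52 × 0.56 × 0.81 × 0.80 = 0.1886976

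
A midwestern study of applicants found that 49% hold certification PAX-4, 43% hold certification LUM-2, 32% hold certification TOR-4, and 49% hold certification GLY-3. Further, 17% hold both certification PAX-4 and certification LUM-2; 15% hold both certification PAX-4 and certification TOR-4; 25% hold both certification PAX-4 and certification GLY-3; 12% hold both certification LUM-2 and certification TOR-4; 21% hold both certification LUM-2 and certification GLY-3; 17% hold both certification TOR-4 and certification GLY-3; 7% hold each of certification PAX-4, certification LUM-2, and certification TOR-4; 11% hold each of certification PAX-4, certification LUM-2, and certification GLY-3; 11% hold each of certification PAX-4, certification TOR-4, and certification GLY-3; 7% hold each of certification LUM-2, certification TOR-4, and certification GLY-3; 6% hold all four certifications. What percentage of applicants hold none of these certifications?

4%

By inclusion–exclusion:
P(at least one) = 49 + 43 + 32 + 49 − 17 − 15 − 25 − 12 − 21 − 17 + 7 + 11 + 11 + 7 − 6 = 96%
P(none) = 100% − 96% = 4%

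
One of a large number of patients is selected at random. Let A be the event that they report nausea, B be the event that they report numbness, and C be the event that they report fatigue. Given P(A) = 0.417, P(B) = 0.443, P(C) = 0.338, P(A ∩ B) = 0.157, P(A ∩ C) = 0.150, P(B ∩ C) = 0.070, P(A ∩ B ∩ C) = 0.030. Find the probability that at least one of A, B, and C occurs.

0.851

Using inclusion–exclusion:
P(A ∪ B ∪ C) = 0.417 + 0.443 + 0.338 − 0.157 − 0.150 − 0.070 + 0.030 = 0.851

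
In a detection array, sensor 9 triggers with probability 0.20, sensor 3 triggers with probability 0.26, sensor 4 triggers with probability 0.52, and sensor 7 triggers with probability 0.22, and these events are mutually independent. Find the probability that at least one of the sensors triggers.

P(none) = (1 − 0.20) × (1 − 0.26) × (1 − 0.52) × (1 − 0.22) = 0.80 × 0.74 × 0.48 × 0.78 = 0.2216448
P(at least one) = 1 − 0.2216448 = 0.7783552

0.7783552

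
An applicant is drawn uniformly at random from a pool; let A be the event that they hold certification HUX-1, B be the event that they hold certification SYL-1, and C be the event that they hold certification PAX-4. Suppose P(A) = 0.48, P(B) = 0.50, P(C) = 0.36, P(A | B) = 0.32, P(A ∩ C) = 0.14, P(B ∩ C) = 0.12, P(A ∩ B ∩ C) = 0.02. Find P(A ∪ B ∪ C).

P(A ∩ B) = P(B)·P(A|B) = 0.50 × 0.32 = 0.16
Apply inclusion-exclusion:
P(A ∪ B ∪ C) = 0.48 + 0.50 + 0.36 − 0.16 − 0.14 − 0.12 + 0.02 = 0.94

0.94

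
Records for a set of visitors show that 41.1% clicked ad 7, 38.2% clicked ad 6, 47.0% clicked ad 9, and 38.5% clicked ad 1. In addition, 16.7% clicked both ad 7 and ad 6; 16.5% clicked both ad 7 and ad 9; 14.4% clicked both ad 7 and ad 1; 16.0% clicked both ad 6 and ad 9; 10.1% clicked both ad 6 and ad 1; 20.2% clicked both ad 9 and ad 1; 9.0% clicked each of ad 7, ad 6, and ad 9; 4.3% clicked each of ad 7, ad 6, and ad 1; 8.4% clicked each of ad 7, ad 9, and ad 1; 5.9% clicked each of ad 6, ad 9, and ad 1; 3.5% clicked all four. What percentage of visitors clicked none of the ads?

P(at least one) = 41.1 + 38.2 + 47.0 + 38.5 − 16.7 − 16.5 − 14.4 − 16.0 − 10.1 − 20.2 + 9.0 + 4.3 + 8.4 + 5.9 − 3.5 = 95.0%
P(none) = 100% − 95.0% = 5.0%

5.0%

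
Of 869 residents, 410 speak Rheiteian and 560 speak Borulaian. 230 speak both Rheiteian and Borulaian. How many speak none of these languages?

129

N(≥1) = 410 + 560 − 230 = 740
None: 869 − 740 = 129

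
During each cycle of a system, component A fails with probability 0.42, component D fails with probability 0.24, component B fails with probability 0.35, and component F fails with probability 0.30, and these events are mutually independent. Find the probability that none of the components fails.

0.200564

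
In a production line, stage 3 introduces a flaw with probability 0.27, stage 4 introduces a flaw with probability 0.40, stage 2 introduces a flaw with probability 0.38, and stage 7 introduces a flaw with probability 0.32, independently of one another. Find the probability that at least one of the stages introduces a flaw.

P(none) = (1 − 0.27) × (1 − 0.40) × (1 − 0.38) × (1 − 0.32) = 0.73 × 0.60 × 0.62 × 0.68 = 0.1846608
P(at least one) = 1 − 0.1846608 = 0.8153392

0.8153392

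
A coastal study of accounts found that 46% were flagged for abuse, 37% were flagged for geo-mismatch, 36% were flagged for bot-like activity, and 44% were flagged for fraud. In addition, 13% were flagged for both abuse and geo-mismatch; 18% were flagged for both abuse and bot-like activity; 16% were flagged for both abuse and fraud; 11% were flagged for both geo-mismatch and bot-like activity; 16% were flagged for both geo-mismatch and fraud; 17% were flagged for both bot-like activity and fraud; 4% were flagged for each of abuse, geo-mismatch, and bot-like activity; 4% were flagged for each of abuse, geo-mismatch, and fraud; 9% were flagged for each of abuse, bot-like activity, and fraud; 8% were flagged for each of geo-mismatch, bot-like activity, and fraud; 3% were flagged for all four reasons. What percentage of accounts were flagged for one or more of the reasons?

94%

By inclusion-exclusion,
P(union) = 46 + 37 + 36 + 44 − 13 − 18 − 16 − 11 − 16 − 17 + 4 + 4 + 9 + 8 − 3 = 94%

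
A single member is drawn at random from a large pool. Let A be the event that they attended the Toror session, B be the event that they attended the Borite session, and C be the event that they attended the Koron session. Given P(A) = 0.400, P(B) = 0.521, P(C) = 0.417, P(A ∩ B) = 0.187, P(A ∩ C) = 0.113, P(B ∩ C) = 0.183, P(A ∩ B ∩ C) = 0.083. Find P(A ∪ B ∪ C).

0.938

Inclusion–exclusion gives
P(A ∪ B ∪ C) = 0.400 + 0.521 + 0.417 − 0.187 − 0.113 − 0.183 + 0.083 = 0.938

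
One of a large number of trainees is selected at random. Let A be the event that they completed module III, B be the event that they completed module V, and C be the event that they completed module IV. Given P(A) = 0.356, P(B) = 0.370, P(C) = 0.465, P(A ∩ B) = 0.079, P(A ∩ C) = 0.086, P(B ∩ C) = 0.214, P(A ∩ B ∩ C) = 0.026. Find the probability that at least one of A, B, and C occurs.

0.838

P(A ∪ B ∪ C) = 0.356 + 0.370 + 0.465 − 0.079 − 0.086 − 0.214 + 0.026 = 0.838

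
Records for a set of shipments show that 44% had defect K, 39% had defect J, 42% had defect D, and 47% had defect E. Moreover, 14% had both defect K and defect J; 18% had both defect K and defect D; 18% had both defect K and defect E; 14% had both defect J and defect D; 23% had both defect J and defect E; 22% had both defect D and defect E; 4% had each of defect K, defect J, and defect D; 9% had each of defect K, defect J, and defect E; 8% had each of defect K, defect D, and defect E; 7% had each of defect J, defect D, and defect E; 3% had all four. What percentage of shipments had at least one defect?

Using inclusion–exclusion:
P(union) = 44 + 39 + 42 + 47 − 14 − 18 − 18 − 14 − 23 − 22 + 4 + 9 + 8 + 7 − 3 = 88%

88%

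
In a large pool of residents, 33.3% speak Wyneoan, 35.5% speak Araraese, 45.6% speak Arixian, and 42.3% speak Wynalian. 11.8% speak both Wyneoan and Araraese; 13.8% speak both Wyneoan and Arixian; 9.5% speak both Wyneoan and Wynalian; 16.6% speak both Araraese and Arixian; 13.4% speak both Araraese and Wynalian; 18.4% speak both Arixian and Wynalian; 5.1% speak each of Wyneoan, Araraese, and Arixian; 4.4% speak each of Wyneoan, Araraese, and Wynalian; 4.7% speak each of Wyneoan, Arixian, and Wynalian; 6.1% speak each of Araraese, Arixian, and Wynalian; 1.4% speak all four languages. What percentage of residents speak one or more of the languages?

92.1%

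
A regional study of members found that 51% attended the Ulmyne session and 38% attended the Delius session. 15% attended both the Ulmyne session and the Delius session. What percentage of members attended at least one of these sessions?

P(at least one) = 51 + 38 − 15 = 74%

74%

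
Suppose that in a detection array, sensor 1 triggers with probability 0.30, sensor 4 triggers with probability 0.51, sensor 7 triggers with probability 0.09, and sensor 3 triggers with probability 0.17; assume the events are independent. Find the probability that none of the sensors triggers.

P(none) = (1 − 0.30) × (1 − 0.51) × (1 − 0.09) × (1 − 0.17) = 0.70 × 0.49 × 0.91 × 0.83 = 0.2590679

0.2590679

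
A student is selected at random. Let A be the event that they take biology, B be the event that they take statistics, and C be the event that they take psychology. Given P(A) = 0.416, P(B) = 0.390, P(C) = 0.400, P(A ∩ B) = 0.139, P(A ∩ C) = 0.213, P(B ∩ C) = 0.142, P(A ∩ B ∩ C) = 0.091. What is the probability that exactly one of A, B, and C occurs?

0.491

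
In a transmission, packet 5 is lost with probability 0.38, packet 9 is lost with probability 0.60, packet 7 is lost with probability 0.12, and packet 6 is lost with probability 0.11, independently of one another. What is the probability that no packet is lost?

P(none) = (1 − 0.38) × (1 − 0.60) × (1 − 0.12) × (1 − 0.11) = 0.62 × 0.40 × 0.88 × 0.89 = 0.1942336

0.1942336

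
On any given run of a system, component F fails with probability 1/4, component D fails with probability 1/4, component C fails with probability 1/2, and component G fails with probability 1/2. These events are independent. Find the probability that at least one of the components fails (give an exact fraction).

55/64

Independence gives P(none) = ∏(1 − pᵢ).
P(none) = (1 − 1/4) × (1 − 1/4) × (1 − 1/2) × (1 − 1/2) = 3/4 × 3/4 × 1/2 × 1/2 = 9/64
P(at least one) = 1 − 9/64 = 55/64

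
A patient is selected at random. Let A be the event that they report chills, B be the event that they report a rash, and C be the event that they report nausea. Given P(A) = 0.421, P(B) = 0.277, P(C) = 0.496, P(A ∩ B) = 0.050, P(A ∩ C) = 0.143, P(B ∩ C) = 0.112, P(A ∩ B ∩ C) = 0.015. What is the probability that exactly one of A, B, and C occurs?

0.629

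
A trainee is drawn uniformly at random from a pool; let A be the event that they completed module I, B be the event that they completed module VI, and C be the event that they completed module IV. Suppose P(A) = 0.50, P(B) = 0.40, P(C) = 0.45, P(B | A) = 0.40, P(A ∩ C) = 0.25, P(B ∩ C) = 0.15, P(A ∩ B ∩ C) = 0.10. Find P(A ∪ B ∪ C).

0.85

P(A ∩ B) = P(A)·P(B|A) = 0.50 × 0.40 = 0.20
P(A ∪ B ∪ C) = 0.50 + 0.40 + 0.45 − 0.20 − 0.25 − 0.15 + 0.10 = 0.85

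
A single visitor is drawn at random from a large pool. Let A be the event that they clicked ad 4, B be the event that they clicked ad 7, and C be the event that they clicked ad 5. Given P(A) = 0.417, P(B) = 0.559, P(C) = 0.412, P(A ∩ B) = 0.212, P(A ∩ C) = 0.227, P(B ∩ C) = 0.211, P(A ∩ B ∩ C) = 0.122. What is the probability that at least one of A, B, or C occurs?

0.860

By inclusion–exclusion:
P(A ∪ B ∪ C) = 0.417 + 0.559 + 0.412 − 0.212 − 0.227 − 0.211 + 0.122 = 0.860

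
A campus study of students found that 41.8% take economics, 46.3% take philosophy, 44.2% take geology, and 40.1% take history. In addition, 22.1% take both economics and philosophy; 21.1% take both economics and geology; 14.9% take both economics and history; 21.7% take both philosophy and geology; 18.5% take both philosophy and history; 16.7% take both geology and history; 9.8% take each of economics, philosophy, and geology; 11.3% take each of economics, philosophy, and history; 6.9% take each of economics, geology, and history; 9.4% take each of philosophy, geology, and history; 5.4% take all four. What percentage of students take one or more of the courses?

89.4%

By inclusion-exclusion,
P(union) = 41.8 + 46.3 + 44.2 + 40.1 − 22.1 − 21.1 − 14.9 − 21.7 − 18.5 − 16.7 + 9.8 + 11.3 + 6.9 + 9.4 − 5.4 = 89.4%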